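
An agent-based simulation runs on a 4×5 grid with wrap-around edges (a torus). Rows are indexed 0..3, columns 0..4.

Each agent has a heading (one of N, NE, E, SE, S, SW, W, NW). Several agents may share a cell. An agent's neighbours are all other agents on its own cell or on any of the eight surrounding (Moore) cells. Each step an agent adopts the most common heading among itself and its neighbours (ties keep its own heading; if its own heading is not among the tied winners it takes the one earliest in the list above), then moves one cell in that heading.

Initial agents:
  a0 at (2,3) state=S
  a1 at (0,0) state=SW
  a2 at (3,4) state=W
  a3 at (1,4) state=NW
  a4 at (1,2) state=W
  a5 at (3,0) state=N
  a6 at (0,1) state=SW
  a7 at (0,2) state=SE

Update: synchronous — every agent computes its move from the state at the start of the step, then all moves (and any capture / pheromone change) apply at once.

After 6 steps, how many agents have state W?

t=1: a0@(2,2):W a1@(1,4):SW a2@(3,3):W a3@(0,3):NW a4@(1,1):W a5@(0,4):SW a6@(1,0):SW a7@(1,3):SE
t=2: a0@(2,1):W a1@(2,3):SW a2@(3,2):W a3@(1,2):SW a4@(1,0):W a5@(1,3):SW a6@(2,4):SW a7@(2,2):SW
t=3: a0@(2,0):W a1@(3,2):SW a2@(3,1):W a3@(2,1):SW a4@(1,4):W a5@(2,2):SW a6@(3,3):SW a7@(3,1):SW
t=4: a0@(2,4):W a1@(0,1):SW a2@(0,0):SW a3@(3,0):SW a4@(1,3):W a5@(3,1):SW a6@(0,2):SW a7@(0,0):SW
t=5: a0@(2,3):W a1@(1,0):SW a2@(1,4):SW a3@(0,4):SW a4@(1,2):W a5@(0,0):SW a6@(1,1):SW a7@(1,4):SW
t=6: a0@(2,2):W a1@(2,4):SW a2@(2,3):SW a3@(1,3):SW a4@(1,1):W a5@(1,4):SW a6@(2,0):SW a7@(2,3):SW

2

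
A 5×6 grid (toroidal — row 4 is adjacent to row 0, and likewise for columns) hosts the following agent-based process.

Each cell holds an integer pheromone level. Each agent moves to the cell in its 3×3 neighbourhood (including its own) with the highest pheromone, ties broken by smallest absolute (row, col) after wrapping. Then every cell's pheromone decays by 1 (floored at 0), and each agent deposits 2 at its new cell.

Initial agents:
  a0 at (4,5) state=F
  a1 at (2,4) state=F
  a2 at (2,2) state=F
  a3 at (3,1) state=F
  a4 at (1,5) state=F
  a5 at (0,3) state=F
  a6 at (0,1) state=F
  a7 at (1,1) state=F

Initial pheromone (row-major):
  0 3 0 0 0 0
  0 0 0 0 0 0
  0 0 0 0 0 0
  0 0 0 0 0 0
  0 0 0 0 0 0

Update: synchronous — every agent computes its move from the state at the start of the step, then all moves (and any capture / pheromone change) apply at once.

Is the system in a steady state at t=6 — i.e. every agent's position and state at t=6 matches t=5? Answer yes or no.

t=1: a0@(0,0) a1@(1,3) a2@(1,1) a3@(2,0) a4@(0,0) a5@(0,2) a6@(0,1) a7@(0,1) | pheromone: 4 6 2 0 0 0 / 0 2 0 2 0 0 / 2 0 0 0 0 0 / 0 0 0 0 0 0 / 0 0 0 0 0 0
t=2: a0@(0,1) a1@(0,2) a2@(0,1) a3@(1,1) a4@(0,1) a5@(0,1) a6@(0,1) a7@(0,1) | pheromone: 3 17 3 0 0 0 / 0 3 0 1 0 0 / 1 0 0 0 0 0 / 0 0 0 0 0 0 / 0 0 0 0 0 0
t=3: a0@(0,1) a1@(0,1) a2@(0,1) a3@(0,1) a4@(0,1) a5@(0,1) a6@(0,1) a7@(0,1) | pheromone: 2 32 2 0 0 0 / 0 2 0 0 0 0 / 0 0 0 0 0 0 / 0 0 0 0 0 0 / 0 0 0 0 0 0
t=4: a0@(0,1) a1@(0,1) a2@(0,1) a3@(0,1) a4@(0,1) a5@(0,1) a6@(0,1) a7@(0,1) | pheromone: 1 47 1 0 0 0 / 0 1 0 0 0 0 / 0 0 0 0 0 0 / 0 0 0 0 0 0 / 0 0 0 0 0 0
t=5: a0@(0,1) a1@(0,1) a2@(0,1) a3@(0,1) a4@(0,1) a5@(0,1) a6@(0,1) a7@(0,1) | pheromone: 0 62 0 0 0 0 / 0 0 0 0 0 0 / 0 0 0 0 0 0 / 0 0 0 0 0 0 / 0 0 0 0 0 0
t=6: a0@(0,1) a1@(0,1) a2@(0,1) a3@(0,1) a4@(0,1) a5@(0,1) a6@(0,1) a7@(0,1) | pheromone: 0 77 0 0 0 0 / 0 0 0 0 0 0 / 0 0 0 0 0 0 / 0 0 0 0 0 0 / 0 0 0 0 0 0

yes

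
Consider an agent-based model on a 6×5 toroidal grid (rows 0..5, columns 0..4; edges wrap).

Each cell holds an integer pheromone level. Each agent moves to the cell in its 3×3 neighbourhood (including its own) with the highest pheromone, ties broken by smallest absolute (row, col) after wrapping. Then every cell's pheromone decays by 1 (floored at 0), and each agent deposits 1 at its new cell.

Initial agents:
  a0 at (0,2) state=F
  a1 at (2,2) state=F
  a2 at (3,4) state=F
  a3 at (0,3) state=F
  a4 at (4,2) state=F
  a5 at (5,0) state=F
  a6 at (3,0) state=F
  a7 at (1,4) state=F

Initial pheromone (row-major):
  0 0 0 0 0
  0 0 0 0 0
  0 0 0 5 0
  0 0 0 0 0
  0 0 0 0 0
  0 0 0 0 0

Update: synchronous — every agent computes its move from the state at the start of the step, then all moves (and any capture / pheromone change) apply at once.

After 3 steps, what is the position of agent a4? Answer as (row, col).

t=1: a0@(0,1) a1@(2,3) a2@(2,3) a3@(0,2) a4@(3,1) a5@(0,0) a6@(2,0) a7@(2,3) | pheromone: 1 1 1 0 0 / 0 0 0 0 0 / 1 0 0 7 0 / 0 1 0 0 0 / 0 0 0 0 0 / 0 0 0 0 0
t=2: a0@(0,0) a1@(2,3) a2@(2,3) a3@(0,1) a4@(2,0) a5@(0,0) a6@(2,0) a7@(2,3) | pheromone: 2 1 0 0 0 / 0 0 0 0 0 / 2 0 0 9 0 / 0 0 0 0 0 / 0 0 0 0 0 / 0 0 0 0 0
t=3: a0@(0,0) a1@(2,3) a2@(2,3) a3@(0,0) a4@(2,0) a5@(0,0) a6@(2,0) a7@(2,3) | pheromone: 4 0 0 0 0 / 0 0 0 0 0 / 3 0 0 11 0 / 0 0 0 0 0 / 0 0 0 0 0 / 0 0 0 0 0

(2, 0)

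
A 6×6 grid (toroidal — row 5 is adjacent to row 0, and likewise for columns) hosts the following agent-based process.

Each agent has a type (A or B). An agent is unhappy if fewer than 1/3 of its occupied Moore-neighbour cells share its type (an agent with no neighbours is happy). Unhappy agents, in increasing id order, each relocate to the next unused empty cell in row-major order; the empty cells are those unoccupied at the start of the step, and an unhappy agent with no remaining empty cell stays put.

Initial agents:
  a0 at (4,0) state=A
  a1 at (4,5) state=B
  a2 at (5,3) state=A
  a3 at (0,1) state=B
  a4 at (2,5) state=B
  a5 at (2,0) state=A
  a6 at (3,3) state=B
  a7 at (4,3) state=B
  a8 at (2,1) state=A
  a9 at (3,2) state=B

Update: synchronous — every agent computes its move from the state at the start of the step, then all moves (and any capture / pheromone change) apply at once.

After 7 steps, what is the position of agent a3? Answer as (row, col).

(0, 1)

t=1: a0@(0,0):A a1@(0,2):B a2@(0,3):A a3@(0,1):B a4@(0,4):B a5@(2,0):A a6@(3,3):B a7@(4,3):B a8@(2,1):A a9@(3,2):B
t=2: a0@(0,5):A a1@(0,2):B a2@(1,0):A a3@(0,1):B a4@(1,1):B a5@(2,0):A a6@(3,3):B a7@(4,3):B a8@(2,1):A a9@(3,2):B
t=3: (unchanged — steady state)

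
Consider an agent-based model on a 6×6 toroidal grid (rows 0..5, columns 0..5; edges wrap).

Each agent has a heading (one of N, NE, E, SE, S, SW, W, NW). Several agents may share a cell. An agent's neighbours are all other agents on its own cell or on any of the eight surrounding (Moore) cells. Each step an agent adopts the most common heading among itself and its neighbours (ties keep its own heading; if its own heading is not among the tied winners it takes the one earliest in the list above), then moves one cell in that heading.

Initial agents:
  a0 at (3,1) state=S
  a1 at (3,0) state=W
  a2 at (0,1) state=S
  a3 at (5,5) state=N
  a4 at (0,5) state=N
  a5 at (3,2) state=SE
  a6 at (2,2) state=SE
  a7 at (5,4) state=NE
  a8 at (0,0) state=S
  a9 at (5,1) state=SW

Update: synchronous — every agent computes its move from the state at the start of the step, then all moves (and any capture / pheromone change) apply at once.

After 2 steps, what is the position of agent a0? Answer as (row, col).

t=1: a0@(4,2):SE a1@(3,5):W a2@(1,1):S a3@(4,5):N a4@(5,5):N a5@(4,3):SE a6@(3,3):SE a7@(4,4):N a8@(1,0):S a9@(0,1):S
t=2: a0@(5,3):SE a1@(2,5):N a2@(2,1):S a3@(3,5):N a4@(4,5):N a5@(5,4):SE a6@(4,4):SE a7@(3,4):N a8@(2,0):S a9@(1,1):S

(5, 3)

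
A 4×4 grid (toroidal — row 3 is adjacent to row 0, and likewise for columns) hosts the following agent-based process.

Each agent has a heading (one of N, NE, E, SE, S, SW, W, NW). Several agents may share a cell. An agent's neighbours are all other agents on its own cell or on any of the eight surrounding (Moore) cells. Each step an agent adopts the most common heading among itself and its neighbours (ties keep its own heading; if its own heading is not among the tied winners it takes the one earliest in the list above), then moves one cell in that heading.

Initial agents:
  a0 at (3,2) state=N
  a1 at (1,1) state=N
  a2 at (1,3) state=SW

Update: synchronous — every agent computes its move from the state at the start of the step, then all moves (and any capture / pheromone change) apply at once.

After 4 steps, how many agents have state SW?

t=1: a0@(2,2):N a1@(0,1):N a2@(2,2):SW
t=2: a0@(1,2):N a1@(3,1):N a2@(3,1):SW
t=3: a0@(0,2):N a1@(2,1):N a2@(0,0):SW
t=4: a0@(3,2):N a1@(1,1):N a2@(1,3):SW

1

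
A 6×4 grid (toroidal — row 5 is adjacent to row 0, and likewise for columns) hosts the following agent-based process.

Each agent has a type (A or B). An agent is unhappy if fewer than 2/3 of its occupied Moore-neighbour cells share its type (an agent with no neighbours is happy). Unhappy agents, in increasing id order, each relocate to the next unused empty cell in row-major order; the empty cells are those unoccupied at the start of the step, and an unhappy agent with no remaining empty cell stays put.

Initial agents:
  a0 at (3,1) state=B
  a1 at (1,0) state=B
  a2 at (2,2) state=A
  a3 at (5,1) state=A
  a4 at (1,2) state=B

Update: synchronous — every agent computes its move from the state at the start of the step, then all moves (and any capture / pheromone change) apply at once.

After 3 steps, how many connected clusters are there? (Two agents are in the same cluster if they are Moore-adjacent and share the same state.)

4

t=1: a0@(0,0):B a1@(1,0):B a2@(0,1):A a3@(5,1):A a4@(0,2):B
t=2: a0@(0,3):B a1@(1,1):B a2@(1,2):A a3@(1,3):A a4@(2,0):B
t=3: a0@(0,0):B a1@(0,1):B a2@(0,2):A a3@(1,0):A a4@(2,1):B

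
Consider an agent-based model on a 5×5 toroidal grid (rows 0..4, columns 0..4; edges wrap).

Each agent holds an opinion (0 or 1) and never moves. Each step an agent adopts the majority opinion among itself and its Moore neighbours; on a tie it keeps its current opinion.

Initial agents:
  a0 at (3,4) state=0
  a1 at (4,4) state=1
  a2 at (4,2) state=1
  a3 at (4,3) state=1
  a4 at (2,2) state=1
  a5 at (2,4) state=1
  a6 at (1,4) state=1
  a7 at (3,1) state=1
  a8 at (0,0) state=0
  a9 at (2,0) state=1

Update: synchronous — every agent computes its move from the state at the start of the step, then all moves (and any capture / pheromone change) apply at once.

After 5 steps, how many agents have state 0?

0

t=1: a0@(3,4):1 a1@(4,4):1 a2@(4,2):1 a3@(4,3):1 a4@(2,2):1 a5@(2,4):1 a6@(1,4):1 a7@(3,1):1 a8@(0,0):1 a9@(2,0):1
t=2: (unchanged — steady state)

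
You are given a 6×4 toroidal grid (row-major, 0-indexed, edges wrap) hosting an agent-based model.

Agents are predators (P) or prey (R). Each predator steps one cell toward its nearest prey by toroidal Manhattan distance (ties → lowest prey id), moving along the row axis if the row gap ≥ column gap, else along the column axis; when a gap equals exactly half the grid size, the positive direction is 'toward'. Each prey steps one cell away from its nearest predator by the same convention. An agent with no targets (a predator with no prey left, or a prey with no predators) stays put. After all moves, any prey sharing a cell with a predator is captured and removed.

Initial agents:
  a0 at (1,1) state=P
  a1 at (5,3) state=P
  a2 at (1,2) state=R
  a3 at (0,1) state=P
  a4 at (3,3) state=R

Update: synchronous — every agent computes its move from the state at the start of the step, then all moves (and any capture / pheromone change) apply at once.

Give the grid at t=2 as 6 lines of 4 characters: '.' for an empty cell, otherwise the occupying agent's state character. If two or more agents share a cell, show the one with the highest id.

t=1: a0@(1,2):P a1@(4,3):P a2@(1,3):R a3@(1,1):P a4@(2,3):R
t=2: a0@(1,3):P a1@(3,3):P a2@(1,0):R a3@(1,2):P

....
R.PP
....
...P
....
....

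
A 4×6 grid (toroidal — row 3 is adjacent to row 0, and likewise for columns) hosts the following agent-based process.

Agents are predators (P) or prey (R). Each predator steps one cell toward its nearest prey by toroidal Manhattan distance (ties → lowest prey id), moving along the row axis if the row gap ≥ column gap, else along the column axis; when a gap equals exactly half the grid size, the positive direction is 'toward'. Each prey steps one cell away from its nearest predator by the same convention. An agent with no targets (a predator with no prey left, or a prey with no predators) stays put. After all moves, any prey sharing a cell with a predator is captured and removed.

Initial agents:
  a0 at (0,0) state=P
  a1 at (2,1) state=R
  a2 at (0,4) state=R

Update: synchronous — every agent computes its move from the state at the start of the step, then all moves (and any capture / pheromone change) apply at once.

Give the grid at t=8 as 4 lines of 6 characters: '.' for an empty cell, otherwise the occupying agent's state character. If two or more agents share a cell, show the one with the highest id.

..R.P.
..R...
......
......

t=1: a0@(0,5):P a1@(1,1):R a2@(0,3):R
t=2: a0@(0,4):P a1@(1,2):R a2@(0,2):R
t=3: a0@(0,3):P a1@(1,1):R a2@(0,1):R
t=4: a0@(0,2):P a1@(1,0):R a2@(0,0):R
t=5: a0@(0,1):P a1@(1,5):R a2@(0,5):R
t=6: a0@(0,0):P a1@(1,4):R a2@(0,4):R
t=7: a0@(0,5):P a1@(1,3):R a2@(0,3):R
t=8: a0@(0,4):P a1@(1,2):R a2@(0,2):R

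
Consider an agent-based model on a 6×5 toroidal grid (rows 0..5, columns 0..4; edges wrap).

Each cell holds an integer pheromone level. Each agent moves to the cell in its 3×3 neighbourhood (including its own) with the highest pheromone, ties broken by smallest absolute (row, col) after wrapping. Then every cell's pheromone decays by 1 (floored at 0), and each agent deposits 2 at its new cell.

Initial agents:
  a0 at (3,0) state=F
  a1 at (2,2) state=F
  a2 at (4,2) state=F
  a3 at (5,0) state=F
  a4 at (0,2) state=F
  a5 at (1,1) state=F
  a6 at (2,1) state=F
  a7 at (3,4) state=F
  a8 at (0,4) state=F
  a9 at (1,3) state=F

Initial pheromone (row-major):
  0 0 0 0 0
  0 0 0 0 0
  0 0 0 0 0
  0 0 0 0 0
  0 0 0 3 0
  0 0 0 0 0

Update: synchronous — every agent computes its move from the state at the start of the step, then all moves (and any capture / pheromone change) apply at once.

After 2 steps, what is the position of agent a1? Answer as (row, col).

t=1: a0@(2,0) a1@(1,1) a2@(4,3) a3@(0,0) a4@(0,1) a5@(0,0) a6@(1,0) a7@(4,3) a8@(0,0) a9@(0,2) | pheromone: 6 2 2 0 0 / 2 2 0 0 0 / 2 0 0 0 0 / 0 0 0 0 0 / 0 0 0 6 0 / 0 0 0 0 0
t=2: a0@(1,0) a1@(0,0) a2@(4,3) a3@(0,0) a4@(0,0) a5@(0,0) a6@(0,0) a7@(4,3) a8@(0,0) a9@(0,1) | pheromone: 17 3 1 0 0 / 3 1 0 0 0 / 1 0 0 0 0 / 0 0 0 0 0 / 0 0 0 9 0 / 0 0 0 0 0

(0, 0)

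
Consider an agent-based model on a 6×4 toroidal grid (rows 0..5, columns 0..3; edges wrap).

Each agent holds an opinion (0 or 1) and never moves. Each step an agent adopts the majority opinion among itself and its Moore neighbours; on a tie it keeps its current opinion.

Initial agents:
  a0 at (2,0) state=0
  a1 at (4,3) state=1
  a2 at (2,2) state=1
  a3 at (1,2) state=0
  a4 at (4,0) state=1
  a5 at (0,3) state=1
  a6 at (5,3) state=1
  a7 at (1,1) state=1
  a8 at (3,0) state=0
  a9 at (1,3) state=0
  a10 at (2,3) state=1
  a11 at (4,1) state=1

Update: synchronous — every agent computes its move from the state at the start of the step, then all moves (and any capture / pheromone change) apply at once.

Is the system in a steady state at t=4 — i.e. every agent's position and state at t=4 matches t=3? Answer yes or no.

t=1: a0@(2,0):0 a1@(4,3):1 a2@(2,2):1 a3@(1,2):1 a4@(4,0):1 a5@(0,3):1 a6@(5,3):1 a7@(1,1):1 a8@(3,0):1 a9@(1,3):0 a10@(2,3):0 a11@(4,1):1
t=2: (unchanged — steady state)

yes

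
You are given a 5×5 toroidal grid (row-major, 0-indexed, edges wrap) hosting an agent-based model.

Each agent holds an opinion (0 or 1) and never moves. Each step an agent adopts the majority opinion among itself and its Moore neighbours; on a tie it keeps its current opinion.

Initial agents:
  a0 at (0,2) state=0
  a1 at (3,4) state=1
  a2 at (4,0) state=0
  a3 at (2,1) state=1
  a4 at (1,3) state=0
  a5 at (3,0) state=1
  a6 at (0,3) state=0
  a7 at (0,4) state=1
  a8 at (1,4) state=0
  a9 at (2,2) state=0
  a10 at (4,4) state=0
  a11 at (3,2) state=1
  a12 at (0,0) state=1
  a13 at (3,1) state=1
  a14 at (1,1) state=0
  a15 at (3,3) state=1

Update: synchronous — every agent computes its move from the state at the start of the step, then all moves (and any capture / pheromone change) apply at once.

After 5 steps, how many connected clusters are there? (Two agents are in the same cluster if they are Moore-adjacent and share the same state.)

2

t=1: a0@(0,2):0 a1@(3,4):1 a2@(4,0):1 a3@(2,1):1 a4@(1,3):0 a5@(3,0):1 a6@(0,3):0 a7@(0,4):0 a8@(1,4):0 a9@(2,2):1 a10@(4,4):1 a11@(3,2):1 a12@(0,0):0 a13@(3,1):1 a14@(1,1):0 a15@(3,3):1
t=2: (unchanged — steady state)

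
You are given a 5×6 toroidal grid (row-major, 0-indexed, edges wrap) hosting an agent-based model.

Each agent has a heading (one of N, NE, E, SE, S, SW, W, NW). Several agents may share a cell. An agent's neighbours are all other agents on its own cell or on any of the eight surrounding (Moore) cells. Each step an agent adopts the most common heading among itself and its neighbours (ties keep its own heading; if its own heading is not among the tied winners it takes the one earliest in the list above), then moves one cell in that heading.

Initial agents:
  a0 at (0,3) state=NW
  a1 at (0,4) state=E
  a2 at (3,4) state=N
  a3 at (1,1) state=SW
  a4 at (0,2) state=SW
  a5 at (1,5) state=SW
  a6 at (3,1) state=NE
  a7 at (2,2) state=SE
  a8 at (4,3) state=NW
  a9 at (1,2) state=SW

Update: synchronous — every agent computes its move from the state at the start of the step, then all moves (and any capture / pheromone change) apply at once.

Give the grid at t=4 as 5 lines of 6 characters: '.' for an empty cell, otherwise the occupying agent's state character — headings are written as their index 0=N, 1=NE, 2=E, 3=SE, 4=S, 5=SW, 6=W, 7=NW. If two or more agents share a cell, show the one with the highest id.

.5.557
7..55.
......
......
....5.

t=1: a0@(4,2):NW a1@(4,3):NW a2@(2,4):N a3@(2,0):SW a4@(1,1):SW a5@(2,4):SW a6@(2,2):NE a7@(3,1):SW a8@(3,2):NW a9@(2,1):SW
t=2: a0@(3,1):NW a1@(3,2):NW a2@(1,4):N a3@(3,5):SW a4@(2,0):SW a5@(3,3):SW a6@(3,1):SW a7@(4,0):SW a8@(2,1):NW a9@(3,0):SW
t=3: a0@(4,0):SW a1@(2,1):NW a2@(0,4):N a3@(4,4):SW a4@(3,5):SW a5@(4,2):SW a6@(4,0):SW a7@(0,5):SW a8@(1,0):NW a9@(4,5):SW
t=4: a0@(0,5):SW a1@(1,0):NW a2@(1,3):SW a3@(0,3):SW a4@(4,4):SW a5@(0,1):SW a6@(0,5):SW a7@(1,4):SW a8@(0,5):NW a9@(0,4):SW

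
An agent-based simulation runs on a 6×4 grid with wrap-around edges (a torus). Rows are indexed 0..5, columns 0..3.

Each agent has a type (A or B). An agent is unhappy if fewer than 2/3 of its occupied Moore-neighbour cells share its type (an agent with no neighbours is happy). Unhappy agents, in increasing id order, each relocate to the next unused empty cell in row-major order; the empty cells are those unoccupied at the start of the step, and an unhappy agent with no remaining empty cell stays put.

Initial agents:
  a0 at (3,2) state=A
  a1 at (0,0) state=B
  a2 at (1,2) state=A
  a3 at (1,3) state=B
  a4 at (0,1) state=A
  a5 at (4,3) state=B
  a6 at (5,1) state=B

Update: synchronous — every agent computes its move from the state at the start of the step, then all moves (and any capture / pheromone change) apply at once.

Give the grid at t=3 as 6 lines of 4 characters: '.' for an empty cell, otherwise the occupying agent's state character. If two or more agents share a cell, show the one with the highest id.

A..B
AB..
B..A
B...
....
....

t=1: a0@(0,2):A a1@(0,0):B a2@(0,3):A a3@(1,0):B a4@(1,1):A a5@(2,0):B a6@(2,1):B
t=2: a0@(0,2):A a1@(0,1):B a2@(1,2):A a3@(1,3):B a4@(2,2):A a5@(2,0):B a6@(2,1):B
t=3: a0@(0,0):A a1@(0,3):B a2@(1,0):A a3@(1,1):B a4@(2,3):A a5@(2,0):B a6@(3,0):B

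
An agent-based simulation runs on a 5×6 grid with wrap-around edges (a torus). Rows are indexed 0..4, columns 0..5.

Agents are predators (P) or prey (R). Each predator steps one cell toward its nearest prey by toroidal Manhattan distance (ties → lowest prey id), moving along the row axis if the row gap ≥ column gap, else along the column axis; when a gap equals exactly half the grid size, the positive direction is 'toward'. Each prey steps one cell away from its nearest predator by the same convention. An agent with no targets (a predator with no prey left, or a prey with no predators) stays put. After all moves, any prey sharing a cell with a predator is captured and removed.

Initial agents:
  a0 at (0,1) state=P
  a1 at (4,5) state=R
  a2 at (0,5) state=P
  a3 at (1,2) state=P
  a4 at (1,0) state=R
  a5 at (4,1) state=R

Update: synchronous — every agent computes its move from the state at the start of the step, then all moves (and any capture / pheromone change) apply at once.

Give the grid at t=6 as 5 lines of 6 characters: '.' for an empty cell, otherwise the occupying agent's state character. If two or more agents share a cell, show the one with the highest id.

t=1: a0@(4,1):P a1@(3,5):R a2@(4,5):P a3@(1,1):P a4@(2,0):R a5@(3,1):R
t=2: a0@(3,1):P a1@(2,5):R a2@(3,5):P a3@(2,1):P a4@(3,0):R
t=3: a0@(3,0):P a1@(1,5):R a2@(2,5):P a3@(2,0):P a4@(3,5):R
t=4: a0@(3,5):P a1@(0,5):R a2@(1,5):P a3@(1,0):P a4@(3,4):R
t=5: a0@(3,4):P a1@(4,5):R a2@(0,5):P a3@(0,0):P a4@(3,3):R
t=6: a0@(3,3):P a1@(3,5):R a2@(4,5):P a3@(4,0):P a4@(3,2):R

......
......
......
..RP.R
P....P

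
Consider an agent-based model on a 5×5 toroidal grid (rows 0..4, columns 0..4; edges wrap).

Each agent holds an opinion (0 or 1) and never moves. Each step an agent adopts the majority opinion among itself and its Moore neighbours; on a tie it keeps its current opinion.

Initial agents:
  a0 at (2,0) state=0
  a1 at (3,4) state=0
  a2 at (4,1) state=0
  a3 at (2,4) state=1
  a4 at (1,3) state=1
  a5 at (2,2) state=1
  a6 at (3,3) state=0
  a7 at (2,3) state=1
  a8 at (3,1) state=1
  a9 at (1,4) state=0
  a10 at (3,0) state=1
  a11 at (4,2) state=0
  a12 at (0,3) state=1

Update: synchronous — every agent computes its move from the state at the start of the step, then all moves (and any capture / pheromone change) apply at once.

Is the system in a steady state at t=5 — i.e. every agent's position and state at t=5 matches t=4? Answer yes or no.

t=1: a0@(2,0):0 a1@(3,4):0 a2@(4,1):0 a3@(2,4):1 a4@(1,3):1 a5@(2,2):1 a6@(3,3):0 a7@(2,3):1 a8@(3,1):1 a9@(1,4):1 a10@(3,0):1 a11@(4,2):0 a12@(0,3):1
t=2: a0@(2,0):1 a1@(3,4):0 a2@(4,1):0 a3@(2,4):1 a4@(1,3):1 a5@(2,2):1 a6@(3,3):0 a7@(2,3):1 a8@(3,1):1 a9@(1,4):1 a10@(3,0):1 a11@(4,2):0 a12@(0,3):1
t=3: a0@(2,0):1 a1@(3,4):1 a2@(4,1):0 a3@(2,4):1 a4@(1,3):1 a5@(2,2):1 a6@(3,3):0 a7@(2,3):1 a8@(3,1):1 a9@(1,4):1 a10@(3,0):1 a11@(4,2):0 a12@(0,3):1
t=4: a0@(2,0):1 a1@(3,4):1 a2@(4,1):0 a3@(2,4):1 a4@(1,3):1 a5@(2,2):1 a6@(3,3):1 a7@(2,3):1 a8@(3,1):1 a9@(1,4):1 a10@(3,0):1 a11@(4,2):0 a12@(0,3):1
t=5: a0@(2,0):1 a1@(3,4):1 a2@(4,1):0 a3@(2,4):1 a4@(1,3):1 a5@(2,2):1 a6@(3,3):1 a7@(2,3):1 a8@(3,1):1 a9@(1,4):1 a10@(3,0):1 a11@(4,2):1 a12@(0,3):1

no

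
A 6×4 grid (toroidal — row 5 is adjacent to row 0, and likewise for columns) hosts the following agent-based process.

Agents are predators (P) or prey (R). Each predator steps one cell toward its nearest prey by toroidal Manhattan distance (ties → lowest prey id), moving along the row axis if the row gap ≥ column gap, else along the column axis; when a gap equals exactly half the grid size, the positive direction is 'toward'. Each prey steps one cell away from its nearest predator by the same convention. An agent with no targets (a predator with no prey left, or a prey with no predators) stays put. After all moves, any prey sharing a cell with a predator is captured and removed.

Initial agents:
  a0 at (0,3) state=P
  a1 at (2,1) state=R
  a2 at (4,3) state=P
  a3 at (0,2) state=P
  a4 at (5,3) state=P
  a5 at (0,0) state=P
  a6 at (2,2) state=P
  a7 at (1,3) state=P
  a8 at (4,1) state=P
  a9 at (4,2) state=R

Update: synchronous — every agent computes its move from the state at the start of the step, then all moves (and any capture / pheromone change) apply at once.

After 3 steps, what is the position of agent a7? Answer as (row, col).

t=1: a0@(5,3):P a1@(2,0):R a2@(4,2):P a3@(5,2):P a4@(4,3):P a5@(1,0):P a6@(2,1):P a7@(1,0):P a8@(4,2):P a9@(4,1):R
t=2: a0@(5,0):P a1@(3,0):R a2@(4,1):P a3@(4,2):P a4@(4,0):P a5@(2,0):P a6@(2,0):P a7@(2,0):P a8@(4,1):P
t=3: a0@(4,0):P a1@(2,0):R a2@(3,1):P a3@(4,3):P a4@(3,0):P a5@(3,0):P a6@(3,0):P a7@(3,0):P a8@(3,1):P

(3, 0)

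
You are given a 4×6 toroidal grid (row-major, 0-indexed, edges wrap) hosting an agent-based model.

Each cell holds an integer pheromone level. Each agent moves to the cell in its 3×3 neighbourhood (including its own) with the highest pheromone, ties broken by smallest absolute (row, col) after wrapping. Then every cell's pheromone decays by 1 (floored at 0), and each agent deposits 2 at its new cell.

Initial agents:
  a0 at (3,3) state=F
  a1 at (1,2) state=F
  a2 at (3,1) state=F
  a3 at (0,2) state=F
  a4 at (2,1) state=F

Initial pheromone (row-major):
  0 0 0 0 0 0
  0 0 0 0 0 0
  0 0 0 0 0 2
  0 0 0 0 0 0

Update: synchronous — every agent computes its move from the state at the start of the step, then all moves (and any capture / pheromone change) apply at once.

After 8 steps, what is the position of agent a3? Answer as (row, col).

t=1: a0@(0,2) a1@(0,1) a2@(0,0) a3@(0,1) a4@(1,0) | pheromone: 2 4 2 0 0 0 / 2 0 0 0 0 0 / 0 0 0 0 0 1 / 0 0 0 0 0 0
t=2: a0@(0,1) a1@(0,1) a2@(0,1) a3@(0,1) a4@(0,1) | pheromone: 1 13 1 0 0 0 / 1 0 0 0 0 0 / 0 0 0 0 0 0 / 0 0 0 0 0 0
t=3: a0@(0,1) a1@(0,1) a2@(0,1) a3@(0,1) a4@(0,1) | pheromone: 0 22 0 0 0 0 / 0 0 0 0 0 0 / 0 0 0 0 0 0 / 0 0 0 0 0 0
t=4: a0@(0,1) a1@(0,1) a2@(0,1) a3@(0,1) a4@(0,1) | pheromone: 0 31 0 0 0 0 / 0 0 0 0 0 0 / 0 0 0 0 0 0 / 0 0 0 0 0 0
t=5: a0@(0,1) a1@(0,1) a2@(0,1) a3@(0,1) a4@(0,1) | pheromone: 0 40 0 0 0 0 / 0 0 0 0 0 0 / 0 0 0 0 0 0 / 0 0 0 0 0 0
t=6: a0@(0,1) a1@(0,1) a2@(0,1) a3@(0,1) a4@(0,1) | pheromone: 0 49 0 0 0 0 / 0 0 0 0 0 0 / 0 0 0 0 0 0 / 0 0 0 0 0 0
t=7: a0@(0,1) a1@(0,1) a2@(0,1) a3@(0,1) a4@(0,1) | pheromone: 0 58 0 0 0 0 / 0 0 0 0 0 0 / 0 0 0 0 0 0 / 0 0 0 0 0 0
t=8: a0@(0,1) a1@(0,1) a2@(0,1) a3@(0,1) a4@(0,1) | pheromone: 0 67 0 0 0 0 / 0 0 0 0 0 0 / 0 0 0 0 0 0 / 0 0 0 0 0 0

(0, 1)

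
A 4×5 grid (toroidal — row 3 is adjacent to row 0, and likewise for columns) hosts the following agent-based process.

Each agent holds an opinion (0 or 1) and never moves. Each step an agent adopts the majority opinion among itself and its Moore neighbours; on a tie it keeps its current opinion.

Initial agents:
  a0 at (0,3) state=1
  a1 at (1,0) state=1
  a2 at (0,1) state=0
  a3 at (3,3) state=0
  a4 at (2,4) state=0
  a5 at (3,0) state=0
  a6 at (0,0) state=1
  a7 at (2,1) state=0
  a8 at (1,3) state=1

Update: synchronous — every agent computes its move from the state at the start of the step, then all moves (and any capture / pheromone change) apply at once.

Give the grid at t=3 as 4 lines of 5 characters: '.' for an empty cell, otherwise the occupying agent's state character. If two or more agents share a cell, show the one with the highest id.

t=1: a0@(0,3):1 a1@(1,0):0 a2@(0,1):0 a3@(3,3):0 a4@(2,4):0 a5@(3,0):0 a6@(0,0):1 a7@(2,1):0 a8@(1,3):1
t=2: a0@(0,3):1 a1@(1,0):0 a2@(0,1):0 a3@(3,3):0 a4@(2,4):0 a5@(3,0):0 a6@(0,0):0 a7@(2,1):0 a8@(1,3):1
t=3: (unchanged — steady state)

00.1.
0..1.
.0..0
0..0.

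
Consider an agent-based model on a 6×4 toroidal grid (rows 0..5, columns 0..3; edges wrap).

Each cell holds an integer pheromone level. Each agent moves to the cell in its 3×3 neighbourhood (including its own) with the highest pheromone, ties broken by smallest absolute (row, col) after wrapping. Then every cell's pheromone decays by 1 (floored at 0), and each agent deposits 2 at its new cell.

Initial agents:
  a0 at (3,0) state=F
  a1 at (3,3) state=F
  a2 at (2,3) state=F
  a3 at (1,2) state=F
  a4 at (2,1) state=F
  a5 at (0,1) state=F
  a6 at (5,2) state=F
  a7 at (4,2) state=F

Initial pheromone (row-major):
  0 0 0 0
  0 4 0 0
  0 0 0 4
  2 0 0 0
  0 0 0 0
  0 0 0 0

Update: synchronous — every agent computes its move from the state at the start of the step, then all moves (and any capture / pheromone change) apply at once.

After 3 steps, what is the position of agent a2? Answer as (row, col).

t=1: a0@(2,3) a1@(2,3) a2@(2,3) a3@(1,1) a4@(1,1) a5@(1,1) a6@(0,1) a7@(3,1) | pheromone: 0 2 0 0 / 0 9 0 0 / 0 0 0 9 / 1 2 0 0 / 0 0 0 0 / 0 0 0 0
t=2: a0@(2,3) a1@(2,3) a2@(2,3) a3@(1,1) a4@(1,1) a5@(1,1) a6@(1,1) a7@(3,1) | pheromone: 0 1 0 0 / 0 16 0 0 / 0 0 0 14 / 0 3 0 0 / 0 0 0 0 / 0 0 0 0
t=3: a0@(2,3) a1@(2,3) a2@(2,3) a3@(1,1) a4@(1,1) a5@(1,1) a6@(1,1) a7@(3,1) | pheromone: 0 0 0 0 / 0 23 0 0 / 0 0 0 19 / 0 4 0 0 / 0 0 0 0 / 0 0 0 0

(2, 3)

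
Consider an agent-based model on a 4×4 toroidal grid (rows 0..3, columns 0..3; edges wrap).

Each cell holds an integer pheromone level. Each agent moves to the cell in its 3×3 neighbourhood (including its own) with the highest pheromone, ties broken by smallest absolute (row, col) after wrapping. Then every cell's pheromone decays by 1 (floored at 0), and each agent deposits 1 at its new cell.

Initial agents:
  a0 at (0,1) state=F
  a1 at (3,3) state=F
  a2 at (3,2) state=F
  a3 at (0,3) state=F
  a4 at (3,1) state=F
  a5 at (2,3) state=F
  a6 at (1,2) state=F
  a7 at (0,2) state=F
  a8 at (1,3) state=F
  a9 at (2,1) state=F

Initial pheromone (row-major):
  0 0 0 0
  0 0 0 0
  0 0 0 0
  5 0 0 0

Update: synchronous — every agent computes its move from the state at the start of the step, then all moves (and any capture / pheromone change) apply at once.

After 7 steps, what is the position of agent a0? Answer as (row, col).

t=1: a0@(3,0) a1@(3,0) a2@(0,1) a3@(3,0) a4@(3,0) a5@(3,0) a6@(0,1) a7@(0,1) a8@(0,0) a9@(3,0) | pheromone: 1 3 0 0 / 0 0 0 0 / 0 0 0 0 / 10 0 0 0
t=2: a0@(3,0) a1@(3,0) a2@(3,0) a3@(3,0) a4@(3,0) a5@(3,0) a6@(3,0) a7@(3,0) a8@(3,0) a9@(3,0) | pheromone: 0 2 0 0 / 0 0 0 0 / 0 0 0 0 / 19 0 0 0
t=3: a0@(3,0) a1@(3,0) a2@(3,0) a3@(3,0) a4@(3,0) a5@(3,0) a6@(3,0) a7@(3,0) a8@(3,0) a9@(3,0) | pheromone: 0 1 0 0 / 0 0 0 0 / 0 0 0 0 / 28 0 0 0
t=4: a0@(3,0) a1@(3,0) a2@(3,0) a3@(3,0) a4@(3,0) a5@(3,0) a6@(3,0) a7@(3,0) a8@(3,0) a9@(3,0) | pheromone: 0 0 0 0 / 0 0 0 0 / 0 0 0 0 / 37 0 0 0
t=5: a0@(3,0) a1@(3,0) a2@(3,0) a3@(3,0) a4@(3,0) a5@(3,0) a6@(3,0) a7@(3,0) a8@(3,0) a9@(3,0) | pheromone: 0 0 0 0 / 0 0 0 0 / 0 0 0 0 / 46 0 0 0
t=6: a0@(3,0) a1@(3,0) a2@(3,0) a3@(3,0) a4@(3,0) a5@(3,0) a6@(3,0) a7@(3,0) a8@(3,0) a9@(3,0) | pheromone: 0 0 0 0 / 0 0 0 0 / 0 0 0 0 / 55 0 0 0
t=7: a0@(3,0) a1@(3,0) a2@(3,0) a3@(3,0) a4@(3,0) a5@(3,0) a6@(3,0) a7@(3,0) a8@(3,0) a9@(3,0) | pheromone: 0 0 0 0 / 0 0 0 0 / 0 0 0 0 / 64 0 0 0

(3, 0)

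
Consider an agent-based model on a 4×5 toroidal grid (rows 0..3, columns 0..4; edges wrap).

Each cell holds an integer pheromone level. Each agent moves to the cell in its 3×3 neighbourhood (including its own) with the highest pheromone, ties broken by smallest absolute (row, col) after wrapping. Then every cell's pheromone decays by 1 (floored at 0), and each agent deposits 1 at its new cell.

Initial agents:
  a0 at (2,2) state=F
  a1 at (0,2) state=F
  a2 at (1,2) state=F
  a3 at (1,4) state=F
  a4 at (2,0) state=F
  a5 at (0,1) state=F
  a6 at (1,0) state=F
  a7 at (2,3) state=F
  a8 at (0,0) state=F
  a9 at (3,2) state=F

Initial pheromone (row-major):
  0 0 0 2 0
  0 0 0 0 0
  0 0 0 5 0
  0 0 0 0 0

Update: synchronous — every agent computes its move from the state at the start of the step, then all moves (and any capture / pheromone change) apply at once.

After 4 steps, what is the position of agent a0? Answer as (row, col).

(2, 3)

t=1: a0@(2,3) a1@(0,3) a2@(2,3) a3@(2,3) a4@(1,0) a5@(0,0) a6@(0,0) a7@(2,3) a8@(0,0) a9@(2,3) | pheromone: 3 0 0 2 0 / 1 0 0 0 0 / 0 0 0 9 0 / 0 0 0 0 0
t=2: a0@(2,3) a1@(0,3) a2@(2,3) a3@(2,3) a4@(0,0) a5@(0,0) a6@(0,0) a7@(2,3) a8@(0,0) a9@(2,3) | pheromone: 6 0 0 2 0 / 0 0 0 0 0 / 0 0 0 13 0 / 0 0 0 0 0
t=3: a0@(2,3) a1@(0,3) a2@(2,3) a3@(2,3) a4@(0,0) a5@(0,0) a6@(0,0) a7@(2,3) a8@(0,0) a9@(2,3) | pheromone: 9 0 0 2 0 / 0 0 0 0 0 / 0 0 0 17 0 / 0 0 0 0 0
t=4: a0@(2,3) a1@(0,3) a2@(2,3) a3@(2,3) a4@(0,0) a5@(0,0) a6@(0,0) a7@(2,3) a8@(0,0) a9@(2,3) | pheromone: 12 0 0 2 0 / 0 0 0 0 0 / 0 0 0 21 0 / 0 0 0 0 0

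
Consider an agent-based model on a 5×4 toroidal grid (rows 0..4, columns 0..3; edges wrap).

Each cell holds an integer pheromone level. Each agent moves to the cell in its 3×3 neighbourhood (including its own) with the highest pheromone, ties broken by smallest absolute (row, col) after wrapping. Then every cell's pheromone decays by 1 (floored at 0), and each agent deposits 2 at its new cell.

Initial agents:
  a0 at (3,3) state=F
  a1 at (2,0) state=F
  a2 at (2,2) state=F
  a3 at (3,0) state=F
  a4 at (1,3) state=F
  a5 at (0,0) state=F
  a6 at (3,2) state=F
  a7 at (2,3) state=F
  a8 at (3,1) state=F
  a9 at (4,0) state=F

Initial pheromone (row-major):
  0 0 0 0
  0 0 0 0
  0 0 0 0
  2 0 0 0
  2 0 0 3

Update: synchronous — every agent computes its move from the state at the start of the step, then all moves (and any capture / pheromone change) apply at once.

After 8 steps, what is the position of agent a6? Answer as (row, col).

(4, 3)

t=1: a0@(4,3) a1@(3,0) a2@(1,1) a3@(4,3) a4@(0,0) a5@(4,3) a6@(4,3) a7@(3,0) a8@(3,0) a9@(4,3) | pheromone: 2 0 0 0 / 0 2 0 0 / 0 0 0 0 / 7 0 0 0 / 1 0 0 12
t=2: a0@(4,3) a1@(4,3) a2@(0,0) a3@(4,3) a4@(4,3) a5@(4,3) a6@(4,3) a7@(4,3) a8@(4,3) a9@(4,3) | pheromone: 3 0 0 0 / 0 1 0 0 / 0 0 0 0 / 6 0 0 0 / 0 0 0 29
t=3: a0@(4,3) a1@(4,3) a2@(4,3) a3@(4,3) a4@(4,3) a5@(4,3) a6@(4,3) a7@(4,3) a8@(4,3) a9@(4,3) | pheromone: 2 0 0 0 / 0 0 0 0 / 0 0 0 0 / 5 0 0 0 / 0 0 0 48
t=4: a0@(4,3) a1@(4,3) a2@(4,3) a3@(4,3) a4@(4,3) a5@(4,3) a6@(4,3) a7@(4,3) a8@(4,3) a9@(4,3) | pheromone: 1 0 0 0 / 0 0 0 0 / 0 0 0 0 / 4 0 0 0 / 0 0 0 67
t=5: a0@(4,3) a1@(4,3) a2@(4,3) a3@(4,3) a4@(4,3) a5@(4,3) a6@(4,3) a7@(4,3) a8@(4,3) a9@(4,3) | pheromone: 0 0 0 0 / 0 0 0 0 / 0 0 0 0 / 3 0 0 0 / 0 0 0 86
t=6: a0@(4,3) a1@(4,3) a2@(4,3) a3@(4,3) a4@(4,3) a5@(4,3) a6@(4,3) a7@(4,3) a8@(4,3) a9@(4,3) | pheromone: 0 0 0 0 / 0 0 0 0 / 0 0 0 0 / 2 0 0 0 / 0 0 0 105
t=7: a0@(4,3) a1@(4,3) a2@(4,3) a3@(4,3) a4@(4,3) a5@(4,3) a6@(4,3) a7@(4,3) a8@(4,3) a9@(4,3) | pheromone: 0 0 0 0 / 0 0 0 0 / 0 0 0 0 / 1 0 0 0 / 0 0 0 124
t=8: a0@(4,3) a1@(4,3) a2@(4,3) a3@(4,3) a4@(4,3) a5@(4,3) a6@(4,3) a7@(4,3) a8@(4,3) a9@(4,3) | pheromone: 0 0 0 0 / 0 0 0 0 / 0 0 0 0 / 0 0 0 0 / 0 0 0 143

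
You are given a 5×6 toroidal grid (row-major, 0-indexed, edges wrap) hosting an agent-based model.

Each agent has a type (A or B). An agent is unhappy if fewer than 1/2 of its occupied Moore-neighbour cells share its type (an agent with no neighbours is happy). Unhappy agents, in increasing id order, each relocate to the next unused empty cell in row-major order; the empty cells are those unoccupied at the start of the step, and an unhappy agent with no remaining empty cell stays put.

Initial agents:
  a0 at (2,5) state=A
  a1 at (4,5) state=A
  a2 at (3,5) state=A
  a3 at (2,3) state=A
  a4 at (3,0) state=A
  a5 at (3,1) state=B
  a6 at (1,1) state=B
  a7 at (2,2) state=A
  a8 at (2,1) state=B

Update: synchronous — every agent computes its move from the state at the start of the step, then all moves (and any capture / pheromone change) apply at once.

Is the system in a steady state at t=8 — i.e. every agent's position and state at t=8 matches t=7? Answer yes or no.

yes

t=1: a0@(2,5):A a1@(4,5):A a2@(3,5):A a3@(2,3):A a4@(3,0):A a5@(0,0):B a6@(1,1):B a7@(0,1):A a8@(2,1):B
t=2: a0@(2,5):A a1@(4,5):A a2@(3,5):A a3@(2,3):A a4@(3,0):A a5@(0,2):B a6@(1,1):B a7@(0,3):A a8@(2,1):B
t=3: a0@(2,5):A a1@(4,5):A a2@(3,5):A a3@(2,3):A a4@(3,0):A a5@(0,2):B a6@(1,1):B a7@(0,0):A a8@(2,1):B
t=4: (unchanged — steady state)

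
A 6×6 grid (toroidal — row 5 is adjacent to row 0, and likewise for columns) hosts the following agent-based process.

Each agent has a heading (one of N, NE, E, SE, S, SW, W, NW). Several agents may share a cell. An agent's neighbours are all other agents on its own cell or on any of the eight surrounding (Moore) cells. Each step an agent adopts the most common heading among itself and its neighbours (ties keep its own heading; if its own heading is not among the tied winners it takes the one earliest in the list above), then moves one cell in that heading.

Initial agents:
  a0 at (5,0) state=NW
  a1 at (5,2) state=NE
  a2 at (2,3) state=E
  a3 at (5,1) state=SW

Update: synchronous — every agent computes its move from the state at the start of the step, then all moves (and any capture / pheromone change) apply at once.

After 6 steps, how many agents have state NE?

1

t=1: a0@(4,5):NW a1@(4,3):NE a2@(2,4):E a3@(0,0):SW
t=2: a0@(3,4):NW a1@(3,4):NE a2@(2,5):E a3@(1,5):SW
t=3: a0@(2,3):NW a1@(2,5):NE a2@(2,0):E a3@(2,4):SW
t=4: a0@(1,2):NW a1@(1,0):NE a2@(2,1):E a3@(3,3):SW
t=5: a0@(0,1):NW a1@(0,1):NE a2@(2,2):E a3@(4,2):SW
t=6: a0@(5,0):NW a1@(5,2):NE a2@(2,3):E a3@(5,1):SW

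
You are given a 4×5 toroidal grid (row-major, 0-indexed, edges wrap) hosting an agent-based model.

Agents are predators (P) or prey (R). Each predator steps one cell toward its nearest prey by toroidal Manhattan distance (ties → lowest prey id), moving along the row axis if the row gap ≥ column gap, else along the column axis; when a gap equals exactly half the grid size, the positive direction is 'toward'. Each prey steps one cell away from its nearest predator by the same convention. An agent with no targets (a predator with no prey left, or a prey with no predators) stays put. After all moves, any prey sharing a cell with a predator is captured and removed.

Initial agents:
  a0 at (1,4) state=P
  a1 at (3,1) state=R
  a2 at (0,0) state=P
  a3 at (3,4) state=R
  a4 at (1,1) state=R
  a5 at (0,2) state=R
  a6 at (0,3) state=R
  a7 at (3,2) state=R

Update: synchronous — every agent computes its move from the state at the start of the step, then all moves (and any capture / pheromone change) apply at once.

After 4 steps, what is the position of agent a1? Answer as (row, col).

(2, 4)

t=1: a0@(2,4):P a1@(2,1):R a2@(3,0):P a4@(1,2):R a5@(0,3):R a6@(3,3):R a7@(3,3):R
t=2: a0@(2,0):P a1@(2,2):R a2@(2,0):P a4@(1,1):R a5@(3,3):R a6@(0,3):R a7@(0,3):R
t=3: a0@(2,1):P a1@(2,3):R a2@(2,1):P a4@(0,1):R a5@(3,2):R a6@(3,3):R a7@(3,3):R
t=4: a0@(2,2):P a1@(2,4):R a2@(2,2):P a4@(3,1):R a5@(0,2):R a6@(3,4):R a7@(3,4):R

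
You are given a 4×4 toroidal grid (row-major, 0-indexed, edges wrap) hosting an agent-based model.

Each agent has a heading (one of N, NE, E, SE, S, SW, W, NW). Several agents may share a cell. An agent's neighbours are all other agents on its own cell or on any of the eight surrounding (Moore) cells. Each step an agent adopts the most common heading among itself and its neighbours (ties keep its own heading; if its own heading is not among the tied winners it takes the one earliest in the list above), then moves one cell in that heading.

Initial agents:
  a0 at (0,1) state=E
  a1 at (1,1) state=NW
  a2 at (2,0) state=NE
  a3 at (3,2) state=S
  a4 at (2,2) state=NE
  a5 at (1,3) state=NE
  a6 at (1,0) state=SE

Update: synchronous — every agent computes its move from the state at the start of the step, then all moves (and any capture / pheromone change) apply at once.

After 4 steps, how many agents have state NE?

t=1: a0@(0,2):E a1@(0,2):NE a2@(1,1):NE a3@(0,2):S a4@(1,3):NE a5@(0,0):NE a6@(0,1):NE
t=2: a0@(3,3):NE a1@(3,3):NE a2@(0,2):NE a3@(3,3):NE a4@(0,0):NE a5@(3,1):NE a6@(3,2):NE
t=3: a0@(2,0):NE a1@(2,0):NE a2@(3,3):NE a3@(2,0):NE a4@(3,1):NE a5@(2,2):NE a6@(2,3):NE
t=4: a0@(1,1):NE a1@(1,1):NE a2@(2,0):NE a3@(1,1):NE a4@(2,2):NE a5@(1,3):NE a6@(1,0):NE

7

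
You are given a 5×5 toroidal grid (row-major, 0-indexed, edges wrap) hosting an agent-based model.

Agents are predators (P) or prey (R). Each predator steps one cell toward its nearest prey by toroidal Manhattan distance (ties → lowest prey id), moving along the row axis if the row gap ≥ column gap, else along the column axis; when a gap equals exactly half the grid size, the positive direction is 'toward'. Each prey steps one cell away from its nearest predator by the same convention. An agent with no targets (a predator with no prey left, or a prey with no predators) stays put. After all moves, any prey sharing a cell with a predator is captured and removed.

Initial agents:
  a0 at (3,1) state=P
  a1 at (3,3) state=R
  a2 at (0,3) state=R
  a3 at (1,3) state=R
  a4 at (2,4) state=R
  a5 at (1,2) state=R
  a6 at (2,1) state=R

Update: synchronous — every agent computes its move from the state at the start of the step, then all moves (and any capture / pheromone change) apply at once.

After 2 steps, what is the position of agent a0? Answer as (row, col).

t=1: a0@(2,1):P a1@(3,4):R a2@(1,3):R a3@(0,3):R a4@(2,3):R a5@(0,2):R a6@(1,1):R
t=2: a0@(1,1):P a1@(3,3):R a2@(1,4):R a3@(4,3):R a4@(2,4):R a5@(4,2):R a6@(0,1):R

(1, 1)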